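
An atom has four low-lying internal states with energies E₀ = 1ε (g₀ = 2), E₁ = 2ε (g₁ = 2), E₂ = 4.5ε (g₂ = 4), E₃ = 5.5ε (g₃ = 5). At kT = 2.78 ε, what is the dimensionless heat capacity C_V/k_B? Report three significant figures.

0.419

Eᵢ/kT = 0.35971, 0.71942, 1.6187, 1.9784.
Z = Σ gᵢe^(−Eᵢ/kT) = 2·e^(−0.35971) + 2·e^(−0.71942) + 4·e^(−1.6187) + 5·e^(−1.9784) = 1.3958 + 0.97407 + 0.79262 + 0.69145 = 3.8539.
⟨E⟩ = 2.7800 ε, ⟨E²⟩ = 10.965 ε².
C_V/k_B = (⟨E²⟩ − ⟨E⟩²)/(kT)² = (10.965 − 7.7284)/7.7284 = 0.419.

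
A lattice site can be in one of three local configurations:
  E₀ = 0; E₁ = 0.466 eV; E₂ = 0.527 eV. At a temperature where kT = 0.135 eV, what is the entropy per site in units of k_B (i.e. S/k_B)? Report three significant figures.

0.229

Eᵢ/kT = 0, 3.4519, 3.9037.
Z = Σ e^(−Eᵢ/kT) = e^(−0) + e^(−3.4519) + e^(−3.9037) = 1.0000 + 0.031685 + 0.020167 = 1.0519.
⟨E⟩ = Σ EᵢPᵢ = 0.024140 eV.
S/k_B = ln Z + ⟨E⟩/kT = ln(1.0519) + 0.024140/0.135 = 0.050598 + 0.17881 = 0.229.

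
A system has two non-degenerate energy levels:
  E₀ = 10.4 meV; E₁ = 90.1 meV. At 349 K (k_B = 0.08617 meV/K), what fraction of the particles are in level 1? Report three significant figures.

k_BT = 0.08617 × 349 K = 30.073 meV.
Eᵢ/kT = 0.34583, 2.9960.
Z = Σ e^(−Eᵢ/kT) = e^(−0.34583) + e^(−2.9960) = 0.70763 + 0.049987 = 0.75762.
P₁ = e^(−E₁/kT) / Z = 0.049987/0.75762 = 0.0660.

0.0660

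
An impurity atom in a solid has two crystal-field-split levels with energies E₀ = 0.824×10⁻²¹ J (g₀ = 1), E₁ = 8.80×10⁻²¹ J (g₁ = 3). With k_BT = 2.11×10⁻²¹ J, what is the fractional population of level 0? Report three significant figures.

0.936

Eᵢ/kT = 0.39052, 4.1706.
Z = Σ gᵢe^(−Eᵢ/kT) = 1·e^(−0.39052) + 3·e^(−4.1706) = 0.67670 + 0.046329 = 0.72303.
P₀ = g₀ e^(−E₀/kT) / Z = 0.67670/0.72303 = 0.936.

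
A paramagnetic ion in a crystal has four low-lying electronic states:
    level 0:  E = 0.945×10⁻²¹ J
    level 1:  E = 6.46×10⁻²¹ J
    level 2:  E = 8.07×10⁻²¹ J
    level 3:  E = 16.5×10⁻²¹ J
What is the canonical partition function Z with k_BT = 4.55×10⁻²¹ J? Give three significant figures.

Z = 1.25

Eᵢ/kT = 0.20769, 1.4198, 1.7736, 3.6264.
Z = Σ e^(−Eᵢ/kT) = e^(−0.20769) + e^(−1.4198) + e^(−1.7736) + e^(−3.6264) = 0.81246 + 0.24176 + 0.16972 + 0.026612 = 1.2506.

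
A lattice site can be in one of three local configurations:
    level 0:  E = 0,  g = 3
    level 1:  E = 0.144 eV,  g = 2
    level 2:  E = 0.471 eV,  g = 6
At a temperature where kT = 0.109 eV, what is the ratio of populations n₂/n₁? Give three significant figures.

n₂/n₁ = (g₂/g₁) exp[−(E₂−E₁)/kT] = (6/2) × exp(−(0.327 eV)/(0.109 eV)) = (6/2) × exp(-3.0000) = 0.149.

0.149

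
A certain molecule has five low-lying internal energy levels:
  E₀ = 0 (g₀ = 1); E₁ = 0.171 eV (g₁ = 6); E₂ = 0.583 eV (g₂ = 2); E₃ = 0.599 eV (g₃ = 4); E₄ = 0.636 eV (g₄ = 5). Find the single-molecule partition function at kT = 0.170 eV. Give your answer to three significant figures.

Eᵢ/kT = 0, 1.0059, 3.4294, 3.5235, 3.7412.
Z = Σ gᵢe^(−Eᵢ/kT) = 1·e^(−0) + 6·e^(−1.0059) + 2·e^(−3.4294) + 4·e^(−3.5235) + 5·e^(−3.7412) = 1.0000 + 2.1943 + 0.064813 + 0.11798 + 0.11863 = 3.4957.

Z = 3.50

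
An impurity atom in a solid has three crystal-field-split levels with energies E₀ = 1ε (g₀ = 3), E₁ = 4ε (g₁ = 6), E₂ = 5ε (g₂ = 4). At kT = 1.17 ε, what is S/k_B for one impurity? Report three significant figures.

Eᵢ/kT = 0.85470, 3.4188, 4.2735.
Z = Σ gᵢe^(−Eᵢ/kT) = 3·e^(−0.85470) + 6·e^(−3.4188) + 4·e^(−4.2735) = 1.2762 + 0.19651 + 0.055732 = 1.5284.
⟨E⟩ = Σ EᵢPᵢ = 1.5316 ε.
S/k_B = ln Z + ⟨E⟩/kT = ln(1.5284) + 1.5316/1.17 = 0.42422 + 1.3091 = 1.73.

1.73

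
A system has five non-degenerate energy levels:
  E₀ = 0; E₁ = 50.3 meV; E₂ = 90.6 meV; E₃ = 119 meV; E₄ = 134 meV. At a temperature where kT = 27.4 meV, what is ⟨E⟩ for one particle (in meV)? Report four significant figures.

11.42 meV

Eᵢ/kT = 0, 1.83577, 3.30657, 4.34307, 4.89051.
Z = Σ e^(−Eᵢ/kT) = e^(−0) + e^(−1.83577) + e^(−3.30657) + e^(−4.34307) + e^(−4.89051) = 1.00000 + 0.159491 + 0.0366416 + 0.0129966 + 0.00751759 = 1.21665.
⟨E⟩ = Σ Eᵢ e^(−Eᵢ/kT) / Z = (0·1.00000 + 50.3·0.159491 + 90.6·0.0366416 + 119·0.0129966 + 134·0.00751759) / 1.21665 = 11.42 meV.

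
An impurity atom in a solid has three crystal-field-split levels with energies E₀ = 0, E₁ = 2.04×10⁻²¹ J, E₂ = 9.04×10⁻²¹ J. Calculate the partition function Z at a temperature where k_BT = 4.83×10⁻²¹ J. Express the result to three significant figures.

Eᵢ/kT = 0, 0.42236, 1.8716.
Z = Σ e^(−Eᵢ/kT) = e^(−0) + e^(−0.42236) + e^(−1.8716) = 1.0000 + 0.65550 + 0.15388 = 1.8094.

Z = 1.81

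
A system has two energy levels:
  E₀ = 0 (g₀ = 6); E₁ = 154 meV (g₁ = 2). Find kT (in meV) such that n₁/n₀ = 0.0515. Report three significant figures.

82.5 meV

n₁/n₀ = (g₁/g₀) exp[−(E₁−E₀)/kT] = 0.0515.
⇒ (E₁−E₀)/kT = ln((2/6)/0.0515) = ln(6.4725) = 1.8676.
kT = 154 meV / 1.8676 = 82.5 meV.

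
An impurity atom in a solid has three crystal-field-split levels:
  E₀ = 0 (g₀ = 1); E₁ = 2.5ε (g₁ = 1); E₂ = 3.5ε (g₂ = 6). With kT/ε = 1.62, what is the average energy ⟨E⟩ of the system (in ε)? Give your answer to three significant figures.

Eᵢ/kT = 0, 1.5432, 2.1605.
Z = Σ gᵢe^(−Eᵢ/kT) = 1·e^(−0) + 1·e^(−1.5432) + 6·e^(−2.1605) = 1.0000 + 0.21370 + 0.69160 = 1.9053.
⟨E⟩ = Σ Eᵢ gᵢe^(−Eᵢ/kT) / Z = (0·1.0000 + 2.5·0.21370 + 3.5·0.69160) / 1.9053 = 1.55 ε.

1.55 ε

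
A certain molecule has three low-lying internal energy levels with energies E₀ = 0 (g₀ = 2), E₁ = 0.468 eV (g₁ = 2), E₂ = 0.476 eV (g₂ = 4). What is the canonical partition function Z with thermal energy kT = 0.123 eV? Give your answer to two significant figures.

Eᵢ/kT = 0, 3.805, 3.870.
Z = Σ gᵢe^(−Eᵢ/kT) = 2·e^(−0) + 2·e^(−3.805) + 4·e^(−3.870) = 2.000 + 0.04452 + 0.08343 = 2.128.

Z = 2.1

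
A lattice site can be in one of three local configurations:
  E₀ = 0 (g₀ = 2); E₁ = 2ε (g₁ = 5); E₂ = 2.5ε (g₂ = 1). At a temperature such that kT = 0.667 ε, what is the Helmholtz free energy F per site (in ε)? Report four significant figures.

-0.5476 ε

Eᵢ/kT = 0, 2.99850, 3.74813.
Z = Σ gᵢe^(−Eᵢ/kT) = 2·e^(−0) + 5·e^(−2.99850) + 1·e^(−3.74813) = 2.00000 + 0.249309 + 0.0235618 = 2.27287.
F = −kT ln Z = −0.667 × ln(2.27287) = −0.667 × 0.821043 = -0.5476 ε.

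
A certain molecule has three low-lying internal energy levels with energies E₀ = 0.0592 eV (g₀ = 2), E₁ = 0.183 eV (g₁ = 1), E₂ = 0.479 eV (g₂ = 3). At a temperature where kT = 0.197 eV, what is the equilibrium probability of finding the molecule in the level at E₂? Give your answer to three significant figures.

Eᵢ/kT = 0.30051, 0.92893, 2.4315.
Z = Σ gᵢe^(−Eᵢ/kT) = 2·e^(−0.30051) + 1·e^(−0.92893) + 3·e^(−2.4315) = 1.4809 + 0.39498 + 0.26371 = 2.1396.
P₂ = g₂ e^(−E₂/kT) / Z = 0.26371/2.1396 = 0.123.

0.123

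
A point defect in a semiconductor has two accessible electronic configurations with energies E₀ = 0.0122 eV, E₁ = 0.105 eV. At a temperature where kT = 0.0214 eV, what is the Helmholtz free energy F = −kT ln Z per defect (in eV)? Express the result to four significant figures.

Eᵢ/kT = 0.570093, 4.90654.
Z = Σ e^(−Eᵢ/kT) = e^(−0.570093) + e^(−4.90654) = 0.565473 + 0.00739804 = 0.572871.
F = −kT ln Z = −0.0214 × ln(0.572871) = −0.0214 × -0.557095 = 0.01192 eV.

0.01192 eV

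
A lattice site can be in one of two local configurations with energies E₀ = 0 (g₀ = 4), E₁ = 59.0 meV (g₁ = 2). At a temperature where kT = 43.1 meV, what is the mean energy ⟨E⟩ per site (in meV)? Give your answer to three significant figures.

6.66 meV

Eᵢ/kT = 0, 1.3689.
Z = Σ gᵢe^(−Eᵢ/kT) = 4·e^(−0) + 2·e^(−1.3689) = 4.0000 + 0.50877 = 4.5088.
⟨E⟩ = Σ Eᵢ gᵢe^(−Eᵢ/kT) / Z = (0·4.0000 + 59.0·0.50877) / 4.5088 = 6.66 meV.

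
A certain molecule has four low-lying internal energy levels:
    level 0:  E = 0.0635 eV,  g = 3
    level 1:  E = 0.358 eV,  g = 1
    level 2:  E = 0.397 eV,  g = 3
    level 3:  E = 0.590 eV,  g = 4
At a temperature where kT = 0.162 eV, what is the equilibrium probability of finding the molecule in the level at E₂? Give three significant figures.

0.103

Eᵢ/kT = 0.39198, 2.2099, 2.4506, 3.6420.
Z = Σ gᵢe^(−Eᵢ/kT) = 3·e^(−0.39198) + 1·e^(−2.2099) + 3·e^(−2.4506) + 4·e^(−3.6420) = 2.0272 + 0.10971 + 0.25873 + 0.10480 = 2.5004.
P₂ = g₂ e^(−E₂/kT) / Z = 0.25873/2.5004 = 0.103.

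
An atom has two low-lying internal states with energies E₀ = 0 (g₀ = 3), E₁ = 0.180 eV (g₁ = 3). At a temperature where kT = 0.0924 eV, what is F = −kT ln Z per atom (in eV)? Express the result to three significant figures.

Eᵢ/kT = 0, 1.9481.
Z = Σ gᵢe^(−Eᵢ/kT) = 3·e^(−0) + 3·e^(−1.9481) = 3.0000 + 0.42763 = 3.4276.
F = −kT ln Z = −0.0924 × ln(3.4276) = −0.0924 × 1.2319 = -0.114 eV.

-0.114 eV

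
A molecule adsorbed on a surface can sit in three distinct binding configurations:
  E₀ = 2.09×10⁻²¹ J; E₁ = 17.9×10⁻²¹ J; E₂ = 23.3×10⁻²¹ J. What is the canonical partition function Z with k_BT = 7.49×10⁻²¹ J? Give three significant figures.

Eᵢ/kT = 0.27904, 2.3899, 3.1108.
Z = Σ e^(−Eᵢ/kT) = e^(−0.27904) + e^(−2.3899) + e^(−3.1108) = 0.75651 + 0.091639 + 0.044565 = 0.89271.

Z = 0.893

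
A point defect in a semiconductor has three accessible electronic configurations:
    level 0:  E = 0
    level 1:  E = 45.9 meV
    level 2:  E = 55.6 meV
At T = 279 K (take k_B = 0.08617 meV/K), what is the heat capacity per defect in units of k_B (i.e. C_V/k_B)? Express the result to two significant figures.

0.69

k_BT = 0.08617 × 279 K = 24.04 meV.
Eᵢ/kT = 0, 1.909, 2.313.
Z = Σ e^(−Eᵢ/kT) = e^(−0) + e^(−1.909) + e^(−2.313) = 1.000 + 0.1482 + 0.09896 = 1.247.
⟨E⟩ = 9.867 meV, ⟨E²⟩ = 495.7 meV².
C_V/k_B = (⟨E²⟩ − ⟨E⟩²)/(kT)² = (495.7 − 97.36)/577.9 = 0.69.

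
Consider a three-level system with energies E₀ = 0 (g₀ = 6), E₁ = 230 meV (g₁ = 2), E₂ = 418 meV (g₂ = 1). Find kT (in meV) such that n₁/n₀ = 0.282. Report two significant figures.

1400 meV

n₁/n₀ = (g₁/g₀) exp[−(E₁−E₀)/kT] = 0.282.
⇒ (E₁−E₀)/kT = ln((2/6)/0.282) = ln(1.182) = 0.1672.
kT = 230 meV / 0.1672 = 1400 meV.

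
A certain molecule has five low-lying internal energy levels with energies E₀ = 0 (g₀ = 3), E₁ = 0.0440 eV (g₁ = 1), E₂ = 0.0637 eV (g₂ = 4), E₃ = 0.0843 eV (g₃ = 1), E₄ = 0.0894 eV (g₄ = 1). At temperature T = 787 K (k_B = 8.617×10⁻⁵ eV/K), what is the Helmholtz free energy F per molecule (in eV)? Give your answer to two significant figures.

k_BT = 8.617×10⁻⁵ × 787 K = 0.06782 eV.
Eᵢ/kT = 0, 0.6488, 0.9393, 1.243, 1.318.
Z = Σ gᵢe^(−Eᵢ/kT) = 3·e^(−0) + 1·e^(−0.6488) + 4·e^(−0.9393) + 1·e^(−1.243) + 1·e^(−1.318) = 3.000 + 0.5227 + 1.564 + 0.2885 + 0.2677 = 5.643.
F = −kT ln Z = −0.06782 × ln(5.643) = −0.06782 × 1.730 = -0.12 eV.

-0.12 eV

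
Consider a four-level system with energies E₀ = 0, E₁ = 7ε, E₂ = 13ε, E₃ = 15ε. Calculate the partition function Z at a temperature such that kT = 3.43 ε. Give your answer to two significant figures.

Z = 1.2

Eᵢ/kT = 0, 2.041, 3.790, 4.373.
Z = Σ e^(−Eᵢ/kT) = e^(−0) + e^(−2.041) + e^(−3.790) + e^(−4.373) = 1.000 + 0.1299 + 0.02260 + 0.01261 = 1.165.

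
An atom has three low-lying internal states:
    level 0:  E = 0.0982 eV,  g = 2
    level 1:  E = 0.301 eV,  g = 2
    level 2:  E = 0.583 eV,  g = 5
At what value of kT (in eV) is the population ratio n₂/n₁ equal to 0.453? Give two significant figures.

n₂/n₁ = (g₂/g₁) exp[−(E₂−E₁)/kT] = 0.453.
⇒ (E₂−E₁)/kT = ln((5/2)/0.453) = ln(5.519) = 1.708.
kT = 0.282 eV / 1.708 = 0.17 eV.

0.17 eV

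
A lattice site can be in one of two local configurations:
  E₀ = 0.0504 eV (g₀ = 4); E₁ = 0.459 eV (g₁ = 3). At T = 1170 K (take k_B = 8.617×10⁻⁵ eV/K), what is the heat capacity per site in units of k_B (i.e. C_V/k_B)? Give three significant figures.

0.209

k_BT = 8.617×10⁻⁵ × 1170 K = 0.10082 eV.
Eᵢ/kT = 0.49990, 4.5527.
Z = Σ gᵢe^(−Eᵢ/kT) = 4·e^(−0.49990) + 3·e^(−4.5527) = 2.4264 + 0.031616 = 2.4580.
⟨E⟩ = 0.055656 eV, ⟨E²⟩ = 0.0052174 eV².
C_V/k_B = (⟨E²⟩ − ⟨E⟩²)/(kT)² = (0.0052174 − 0.0030976)/0.010165 = 0.209.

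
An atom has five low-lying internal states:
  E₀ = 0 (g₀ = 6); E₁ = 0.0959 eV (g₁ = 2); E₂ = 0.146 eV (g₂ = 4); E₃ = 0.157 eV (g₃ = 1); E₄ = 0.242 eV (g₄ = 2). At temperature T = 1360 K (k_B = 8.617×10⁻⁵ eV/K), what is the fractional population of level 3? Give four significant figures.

0.03064

k_BT = 8.617×10⁻⁵ × 1360 K = 0.117191 eV.
Eᵢ/kT = 0, 0.818322, 1.24583, 1.33969, 2.06500.
Z = Σ gᵢe^(−Eᵢ/kT) = 6·e^(−0) + 2·e^(−0.818322) + 4·e^(−1.24583) + 1·e^(−1.33969) + 2·e^(−2.06500) = 6.00000 + 0.882343 + 1.15081 + 0.261927 + 0.253637 = 8.54872.
P₃ = g₃ e^(−E₃/kT) / Z = 0.261927/8.54872 = 0.03064.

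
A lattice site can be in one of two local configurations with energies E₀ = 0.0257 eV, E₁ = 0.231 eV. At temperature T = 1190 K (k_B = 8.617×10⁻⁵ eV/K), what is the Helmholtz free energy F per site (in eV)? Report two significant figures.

0.013 eV

k_BT = 8.617×10⁻⁵ × 1190 K = 0.1025 eV.
Eᵢ/kT = 0.2507, 2.254.
Z = Σ e^(−Eᵢ/kT) = e^(−0.2507) + e^(−2.254) = 0.7783 + 0.1050 = 0.8833.
F = −kT ln Z = −0.1025 × ln(0.8833) = −0.1025 × -0.1241 = 0.013 eV.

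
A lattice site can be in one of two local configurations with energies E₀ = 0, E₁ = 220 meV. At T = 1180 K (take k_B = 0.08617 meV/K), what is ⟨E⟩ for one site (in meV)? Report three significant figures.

22.7 meV

k_BT = 0.08617 × 1180 K = 101.68 meV.
Eᵢ/kT = 0, 2.1637.
Z = Σ e^(−Eᵢ/kT) = e^(−0) + e^(−2.1637) = 1.0000 + 0.11490 = 1.1149.
⟨E⟩ = Σ Eᵢ e^(−Eᵢ/kT) / Z = (0·1.0000 + 220·0.11490) / 1.1149 = 22.7 meV.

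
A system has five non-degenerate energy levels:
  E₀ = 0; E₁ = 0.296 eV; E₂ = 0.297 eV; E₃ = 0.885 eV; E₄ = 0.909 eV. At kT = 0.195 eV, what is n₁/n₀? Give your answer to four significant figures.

0.2192

n₁/n₀ = exp[−(E₁−E₀)/kT] = exp(−(0.296 eV)/(0.195 eV)) = exp(-1.51795) = 0.2192.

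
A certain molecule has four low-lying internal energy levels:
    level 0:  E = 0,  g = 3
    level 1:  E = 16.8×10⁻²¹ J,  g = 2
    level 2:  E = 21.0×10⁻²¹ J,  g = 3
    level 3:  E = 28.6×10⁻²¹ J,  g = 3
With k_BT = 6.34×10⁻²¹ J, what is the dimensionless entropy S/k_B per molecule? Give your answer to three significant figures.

Eᵢ/kT = 0, 2.6498, 3.3123, 4.5110.
Z = Σ gᵢe^(−Eᵢ/kT) = 3·e^(−0) + 2·e^(−2.6498) + 3·e^(−3.3123) + 3·e^(−4.5110) = 3.0000 + 0.14133 + 0.10930 + 0.032962 = 3.2836.
⟨E⟩ = Σ EᵢPᵢ = 1.7092 ×10⁻²¹ J.
S/k_B = ln Z + ⟨E⟩/kT = ln(3.2836) + 1.7092/6.34 = 1.1889 + 0.26959 = 1.46.

1.46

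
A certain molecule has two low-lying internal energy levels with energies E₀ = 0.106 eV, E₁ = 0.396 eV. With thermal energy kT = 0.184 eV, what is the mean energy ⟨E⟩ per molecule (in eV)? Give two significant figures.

Eᵢ/kT = 0.5761, 2.152.
Z = Σ e^(−Eᵢ/kT) = e^(−0.5761) + e^(−2.152) = 0.5621 + 0.1163 = 0.6784.
⟨E⟩ = Σ Eᵢ e^(−Eᵢ/kT) / Z = (0.106·0.5621 + 0.396·0.1163) / 0.6784 = 0.16 eV.

0.16 eV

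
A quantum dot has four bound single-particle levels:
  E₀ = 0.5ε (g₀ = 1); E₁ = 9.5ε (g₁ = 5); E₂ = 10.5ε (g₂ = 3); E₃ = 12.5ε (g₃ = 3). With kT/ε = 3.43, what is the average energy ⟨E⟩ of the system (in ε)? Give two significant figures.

Eᵢ/kT = 0.1458, 2.770, 3.061, 3.644.
Z = Σ gᵢe^(−Eᵢ/kT) = 1·e^(−0.1458) + 5·e^(−2.770) + 3·e^(−3.061) + 3·e^(−3.644) = 0.8643 + 0.3133 + 0.1405 + 0.07844 = 1.397.
⟨E⟩ = Σ Eᵢ gᵢe^(−Eᵢ/kT) / Z = (0.5·0.8643 + 9.5·0.3133 + 10.5·0.1405 + 12.5·0.07844) / 1.397 = 4.2 ε.

4.2 ε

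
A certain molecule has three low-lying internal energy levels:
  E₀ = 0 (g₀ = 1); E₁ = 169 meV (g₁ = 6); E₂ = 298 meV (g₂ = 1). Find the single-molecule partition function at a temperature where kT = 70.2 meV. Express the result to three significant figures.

Z = 1.55

Eᵢ/kT = 0, 2.4074, 4.2450.
Z = Σ gᵢe^(−Eᵢ/kT) = 1·e^(−0) + 6·e^(−2.4074) + 1·e^(−4.2450) = 1.0000 + 0.54029 + 0.014336 = 1.5546.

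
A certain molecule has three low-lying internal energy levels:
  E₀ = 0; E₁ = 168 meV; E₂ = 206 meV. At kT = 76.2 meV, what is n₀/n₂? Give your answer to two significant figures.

n₀/n₂ = exp[−(E₀−E₂)/kT] = exp(−(-206 meV)/(76.2 meV)) = exp(2.703) = 15.

15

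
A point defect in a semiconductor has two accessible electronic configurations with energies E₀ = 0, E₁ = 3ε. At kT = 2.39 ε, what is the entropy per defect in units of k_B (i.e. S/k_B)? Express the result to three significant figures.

0.529

Eᵢ/kT = 0, 1.2552.
Z = Σ e^(−Eᵢ/kT) = e^(−0) + e^(−1.2552) = 1.0000 + 0.28502 = 1.2850.
⟨E⟩ = Σ EᵢPᵢ = 0.66542 ε.
S/k_B = ln Z + ⟨E⟩/kT = ln(1.2850) + 0.66542/2.39 = 0.25076 + 0.27842 = 0.529.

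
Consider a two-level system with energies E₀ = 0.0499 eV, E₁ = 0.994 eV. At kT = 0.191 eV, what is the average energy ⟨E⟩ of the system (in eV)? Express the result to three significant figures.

0.0566 eV

Eᵢ/kT = 0.26126, 5.2042.
Z = Σ e^(−Eᵢ/kT) = e^(−0.26126) + e^(−5.2042) = 0.77008 + 0.0054934 = 0.77557.
⟨E⟩ = Σ Eᵢ e^(−Eᵢ/kT) / Z = (0.0499·0.77008 + 0.994·0.0054934) / 0.77557 = 0.0566 eV.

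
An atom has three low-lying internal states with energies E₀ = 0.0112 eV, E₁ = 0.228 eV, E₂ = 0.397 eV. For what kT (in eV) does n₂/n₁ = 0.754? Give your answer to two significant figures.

n₂/n₁ = exp[−(E₂−E₁)/kT] = 0.754.
⇒ (E₂−E₁)/kT = ln(1/0.754) = ln(1.326) = 0.2822.
kT = 0.169 eV / 0.2822 = 0.60 eV.

0.60 eV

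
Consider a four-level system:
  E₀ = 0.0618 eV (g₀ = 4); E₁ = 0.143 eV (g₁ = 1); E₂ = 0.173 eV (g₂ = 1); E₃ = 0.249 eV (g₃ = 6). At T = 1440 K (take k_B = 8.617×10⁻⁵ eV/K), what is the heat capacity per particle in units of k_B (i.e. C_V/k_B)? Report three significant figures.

k_BT = 8.617×10⁻⁵ × 1440 K = 0.12408 eV.
Eᵢ/kT = 0.49807, 1.1525, 1.3943, 2.0068.
Z = Σ gᵢe^(−Eᵢ/kT) = 4·e^(−0.49807) + 1·e^(−1.1525) + 1·e^(−1.3943) + 6·e^(−2.0068) = 2.4308 + 0.31585 + 0.24801 + 0.80651 = 3.8012.
⟨E⟩ = 0.11552 eV, ⟨E²⟩ = 0.019249 eV².
C_V/k_B = (⟨E²⟩ − ⟨E⟩²)/(kT)² = (0.019249 − 0.013345)/0.015396 = 0.383.

0.383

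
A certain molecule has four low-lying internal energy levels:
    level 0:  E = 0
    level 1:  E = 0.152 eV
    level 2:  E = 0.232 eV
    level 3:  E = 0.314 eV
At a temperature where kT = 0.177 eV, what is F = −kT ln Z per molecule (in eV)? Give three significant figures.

-0.110 eV

Eᵢ/kT = 0, 0.85876, 1.3107, 1.7740.
Z = Σ e^(−Eᵢ/kT) = e^(−0) + e^(−0.85876) + e^(−1.3107) + e^(−1.7740) = 1.0000 + 0.42369 + 0.26963 + 0.16965 = 1.8630.
F = −kT ln Z = −0.177 × ln(1.8630) = −0.177 × 0.62219 = -0.110 eV.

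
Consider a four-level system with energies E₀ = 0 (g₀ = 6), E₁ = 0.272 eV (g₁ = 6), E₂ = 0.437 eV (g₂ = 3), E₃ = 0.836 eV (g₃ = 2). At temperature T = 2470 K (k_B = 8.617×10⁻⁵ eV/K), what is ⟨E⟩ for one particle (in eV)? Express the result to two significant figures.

0.081 eV

k_BT = 8.617×10⁻⁵ × 2470 K = 0.2128 eV.
Eᵢ/kT = 0, 1.278, 2.054, 3.929.
Z = Σ gᵢe^(−Eᵢ/kT) = 6·e^(−0) + 6·e^(−1.278) + 3·e^(−2.054) + 2·e^(−3.929) = 6.000 + 1.672 + 0.3847 + 0.03933 = 8.096.
⟨E⟩ = Σ Eᵢ gᵢe^(−Eᵢ/kT) / Z = (0·6.000 + 0.272·1.672 + 0.437·0.3847 + 0.836·0.03933) / 8.096 = 0.081 eV.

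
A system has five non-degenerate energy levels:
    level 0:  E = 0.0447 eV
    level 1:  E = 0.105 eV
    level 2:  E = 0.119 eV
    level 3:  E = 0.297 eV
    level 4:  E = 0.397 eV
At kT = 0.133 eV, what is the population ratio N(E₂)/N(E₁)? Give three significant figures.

0.900

n₂/n₁ = exp[−(E₂−E₁)/kT] = exp(−(0.014 eV)/(0.133 eV)) = exp(-0.10526) = 0.900.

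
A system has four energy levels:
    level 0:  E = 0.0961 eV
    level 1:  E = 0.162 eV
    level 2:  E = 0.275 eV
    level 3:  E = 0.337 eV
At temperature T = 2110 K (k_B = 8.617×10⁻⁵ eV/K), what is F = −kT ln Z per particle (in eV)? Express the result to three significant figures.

k_BT = 8.617×10⁻⁵ × 2110 K = 0.18182 eV.
Eᵢ/kT = 0.52854, 0.89099, 1.5125, 1.8535.
Z = Σ e^(−Eᵢ/kT) = e^(−0.52854) + e^(−0.89099) + e^(−1.5125) + e^(−1.8535) = 0.58946 + 0.41025 + 0.22036 + 0.15669 = 1.3768.
F = −kT ln Z = −0.18182 × ln(1.3768) = −0.18182 × 0.31976 = -0.0581 eV.

-0.0581 eV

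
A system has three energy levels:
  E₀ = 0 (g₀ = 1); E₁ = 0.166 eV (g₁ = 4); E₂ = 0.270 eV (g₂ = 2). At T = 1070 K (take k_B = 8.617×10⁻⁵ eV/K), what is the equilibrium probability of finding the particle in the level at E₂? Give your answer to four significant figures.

0.06051

k_BT = 8.617×10⁻⁵ × 1070 K = 0.0922019 eV.
Eᵢ/kT = 0, 1.80040, 2.92836.
Z = Σ gᵢe^(−Eᵢ/kT) = 1·e^(−0) + 4·e^(−1.80040) + 2·e^(−2.92836) = 1.00000 + 0.660931 + 0.106969 = 1.76790.
P₂ = g₂ e^(−E₂/kT) / Z = 0.106969/1.76790 = 0.06051.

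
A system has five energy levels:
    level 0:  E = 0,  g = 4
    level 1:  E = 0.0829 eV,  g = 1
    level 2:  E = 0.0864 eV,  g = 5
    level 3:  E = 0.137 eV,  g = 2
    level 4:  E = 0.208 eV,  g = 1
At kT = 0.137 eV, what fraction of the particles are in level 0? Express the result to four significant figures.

Eᵢ/kT = 0, 0.605109, 0.630657, 1.00000, 1.51825.
Z = Σ gᵢe^(−Eᵢ/kT) = 4·e^(−0) + 1·e^(−0.605109) + 5·e^(−0.630657) + 2·e^(−1.00000) + 1·e^(−1.51825) = 4.00000 + 0.546015 + 2.66121 + 0.735759 + 0.219095 = 8.16208.
P₀ = g₀ e^(−E₀/kT) / Z = 4.00000/8.16208 = 0.4901.

0.4901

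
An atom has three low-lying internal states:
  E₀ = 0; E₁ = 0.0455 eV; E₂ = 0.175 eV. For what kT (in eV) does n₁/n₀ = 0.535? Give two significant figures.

n₁/n₀ = exp[−(E₁−E₀)/kT] = 0.535.
⇒ (E₁−E₀)/kT = ln(1/0.535) = ln(1.869) = 0.6254.
kT = 0.0455 eV / 0.6254 = 0.073 eV.

0.073 eV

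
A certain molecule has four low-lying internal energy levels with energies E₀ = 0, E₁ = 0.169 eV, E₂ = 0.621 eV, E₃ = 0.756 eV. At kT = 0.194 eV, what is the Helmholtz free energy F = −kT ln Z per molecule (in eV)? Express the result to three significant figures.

-0.0760 eV

Eᵢ/kT = 0, 0.87113, 3.2010, 3.8969.
Z = Σ e^(−Eᵢ/kT) = e^(−0) + e^(−0.87113) + e^(−3.2010) + e^(−3.8969) = 1.0000 + 0.41848 + 0.040721 + 0.020305 = 1.4795.
F = −kT ln Z = −0.194 × ln(1.4795) = −0.194 × 0.39170 = -0.0760 eV.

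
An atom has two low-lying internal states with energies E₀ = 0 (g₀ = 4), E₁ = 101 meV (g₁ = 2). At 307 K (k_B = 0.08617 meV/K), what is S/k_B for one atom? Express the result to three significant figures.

1.44

k_BT = 0.08617 × 307 K = 26.454 meV.
Eᵢ/kT = 0, 3.8179.
Z = Σ gᵢe^(−Eᵢ/kT) = 4·e^(−0) + 2·e^(−3.8179) = 4.0000 + 0.043948 = 4.0439.
⟨E⟩ = Σ EᵢPᵢ = 1.0976 meV.
S/k_B = ln Z + ⟨E⟩/kT = ln(4.0439) + 1.0976/26.454 = 1.3972 + 0.041491 = 1.44.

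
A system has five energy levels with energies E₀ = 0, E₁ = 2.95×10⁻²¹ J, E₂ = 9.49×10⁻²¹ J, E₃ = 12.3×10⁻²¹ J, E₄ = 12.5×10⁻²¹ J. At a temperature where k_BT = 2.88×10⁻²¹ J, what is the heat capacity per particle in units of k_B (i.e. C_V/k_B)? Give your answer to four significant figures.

0.7177

Eᵢ/kT = 0, 1.02431, 3.29514, 4.27083, 4.34028.
Z = Σ e^(−Eᵢ/kT) = e^(−0) + e^(−1.02431) + e^(−3.29514) + e^(−4.27083) + e^(−4.34028) = 1.00000 + 0.359044 + 0.0370629 + 0.0139702 + 0.0130329 = 1.42311.
⟨E⟩ = 1.22665, ⟨E²⟩ = 7.45720.
C_V/k_B = (⟨E²⟩ − ⟨E⟩²)/(kT)² = (7.45720 − 1.50467)/8.29440 = 0.7177.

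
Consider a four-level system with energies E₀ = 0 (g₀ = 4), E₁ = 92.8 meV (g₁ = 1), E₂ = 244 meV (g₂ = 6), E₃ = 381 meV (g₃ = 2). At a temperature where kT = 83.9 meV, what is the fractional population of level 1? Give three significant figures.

0.0707

Eᵢ/kT = 0, 1.1061, 2.9082, 4.5411.
Z = Σ gᵢe^(−Eᵢ/kT) = 4·e^(−0) + 1·e^(−1.1061) + 6·e^(−2.9082) + 2·e^(−4.5411) = 4.0000 + 0.33085 + 0.32744 + 0.021323 = 4.6796.
P₁ = g₁ e^(−E₁/kT) / Z = 0.33085/4.6796 = 0.0707.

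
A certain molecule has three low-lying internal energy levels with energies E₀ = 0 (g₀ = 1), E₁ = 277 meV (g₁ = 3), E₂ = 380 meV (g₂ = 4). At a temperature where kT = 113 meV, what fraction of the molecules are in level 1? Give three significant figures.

Eᵢ/kT = 0, 2.4513, 3.3628.
Z = Σ gᵢe^(−Eᵢ/kT) = 1·e^(−0) + 3·e^(−2.4513) + 4·e^(−3.3628) = 1.0000 + 0.25854 + 0.13855 = 1.3971.
P₁ = g₁ e^(−E₁/kT) / Z = 0.25854/1.3971 = 0.185.

0.185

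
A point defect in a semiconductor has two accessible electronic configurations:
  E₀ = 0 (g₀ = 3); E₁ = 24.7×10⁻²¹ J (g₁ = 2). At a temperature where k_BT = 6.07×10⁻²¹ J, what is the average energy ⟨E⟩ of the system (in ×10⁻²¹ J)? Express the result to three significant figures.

0.278 ×10⁻²¹ J

Eᵢ/kT = 0, 4.0692.
Z = Σ gᵢe^(−Eᵢ/kT) = 3·e^(−0) + 2·e^(−4.0692) = 3.0000 + 0.034182 = 3.0342.
⟨E⟩ = Σ Eᵢ gᵢe^(−Eᵢ/kT) / Z = (0·3.0000 + 24.7·0.034182) / 3.0342 = 0.278 ×10⁻²¹ J.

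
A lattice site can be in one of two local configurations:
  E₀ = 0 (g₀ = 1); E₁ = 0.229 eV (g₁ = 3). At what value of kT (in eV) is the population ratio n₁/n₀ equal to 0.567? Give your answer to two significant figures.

0.14 eV

n₁/n₀ = (g₁/g₀) exp[−(E₁−E₀)/kT] = 0.567.
⇒ (E₁−E₀)/kT = ln((3/1)/0.567) = ln(5.291) = 1.666.
kT = 0.229 eV / 1.666 = 0.14 eV.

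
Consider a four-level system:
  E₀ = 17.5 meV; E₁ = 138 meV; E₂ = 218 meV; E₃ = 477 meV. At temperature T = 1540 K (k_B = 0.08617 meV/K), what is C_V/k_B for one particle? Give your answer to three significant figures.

k_BT = 0.08617 × 1540 K = 132.70 meV.
Eᵢ/kT = 0.13188, 1.0399, 1.6428, 3.5946.
Z = Σ e^(−Eᵢ/kT) = e^(−0.13188) + e^(−1.0399) + e^(−1.6428) + e^(−3.5946) = 0.87645 + 0.35349 + 0.19344 + 0.027472 = 1.4509.
⟨E⟩ = 82.289 meV, ⟨E²⟩ = 15469 meV².
C_V/k_B = (⟨E²⟩ − ⟨E⟩²)/(kT)² = (15469 − 6771.5)/17609 = 0.494.

0.494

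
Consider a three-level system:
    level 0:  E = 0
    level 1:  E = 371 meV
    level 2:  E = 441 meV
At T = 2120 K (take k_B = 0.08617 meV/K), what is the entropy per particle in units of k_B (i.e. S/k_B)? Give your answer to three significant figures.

k_BT = 0.08617 × 2120 K = 182.68 meV.
Eᵢ/kT = 0, 2.0309, 2.4141.
Z = Σ e^(−Eᵢ/kT) = e^(−0) + e^(−2.0309) + e^(−2.4141) = 1.0000 + 0.13122 + 0.089448 = 1.2207.
⟨E⟩ = Σ EᵢPᵢ = 72.196 meV.
S/k_B = ln Z + ⟨E⟩/kT = ln(1.2207) + 72.196/182.68 = 0.19942 + 0.39520 = 0.595.

0.595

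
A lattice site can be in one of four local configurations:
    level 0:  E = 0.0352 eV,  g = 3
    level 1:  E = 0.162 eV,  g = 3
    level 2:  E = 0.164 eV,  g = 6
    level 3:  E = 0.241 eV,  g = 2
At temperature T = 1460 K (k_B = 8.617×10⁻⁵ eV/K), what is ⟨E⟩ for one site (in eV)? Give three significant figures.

0.110 eV

k_BT = 8.617×10⁻⁵ × 1460 K = 0.12581 eV.
Eᵢ/kT = 0.27979, 1.2877, 1.3036, 1.9156.
Z = Σ gᵢe^(−Eᵢ/kT) = 3·e^(−0.27979) + 3·e^(−1.2877) + 6·e^(−1.3036) + 2·e^(−1.9156) = 2.2678 + 0.82771 + 1.6293 + 0.29451 = 5.0193.
⟨E⟩ = Σ Eᵢ gᵢe^(−Eᵢ/kT) / Z = (0.0352·2.2678 + 0.162·0.82771 + 0.164·1.6293 + 0.241·0.29451) / 5.0193 = 0.110 eV.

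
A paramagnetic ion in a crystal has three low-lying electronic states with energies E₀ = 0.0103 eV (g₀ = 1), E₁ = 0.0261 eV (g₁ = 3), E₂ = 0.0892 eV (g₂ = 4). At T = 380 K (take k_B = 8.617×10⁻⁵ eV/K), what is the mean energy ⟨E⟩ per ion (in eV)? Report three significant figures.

0.0282 eV

k_BT = 8.617×10⁻⁵ × 380 K = 0.032745 eV.
Eᵢ/kT = 0.31455, 0.79707, 2.7241.
Z = Σ gᵢe^(−Eᵢ/kT) = 1·e^(−0.31455) + 3·e^(−0.79707) + 4·e^(−2.7241) = 0.73012 + 1.3519 + 0.26242 = 2.3444.
⟨E⟩ = Σ Eᵢ gᵢe^(−Eᵢ/kT) / Z = (0.0103·0.73012 + 0.0261·1.3519 + 0.0892·0.26242) / 2.3444 = 0.0282 eV.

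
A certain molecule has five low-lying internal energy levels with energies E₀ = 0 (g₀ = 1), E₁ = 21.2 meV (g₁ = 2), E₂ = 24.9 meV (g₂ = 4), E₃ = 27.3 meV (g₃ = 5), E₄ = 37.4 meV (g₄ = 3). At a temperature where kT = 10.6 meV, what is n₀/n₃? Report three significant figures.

n₀/n₃ = (g₀/g₃) exp[−(E₀−E₃)/kT] = (1/5) × exp(−(-27.3 meV)/(10.6 meV)) = (1/5) × exp(2.5755) = 2.63.

2.63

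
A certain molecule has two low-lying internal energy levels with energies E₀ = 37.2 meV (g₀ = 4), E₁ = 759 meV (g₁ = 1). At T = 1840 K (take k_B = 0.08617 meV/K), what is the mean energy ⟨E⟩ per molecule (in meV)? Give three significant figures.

k_BT = 0.08617 × 1840 K = 158.55 meV.
Eᵢ/kT = 0.23463, 4.7871.
Z = Σ gᵢe^(−Eᵢ/kT) = 4·e^(−0.23463) + 1·e^(−4.7871) = 3.1635 + 0.0083366 = 3.1718.
⟨E⟩ = Σ Eᵢ gᵢe^(−Eᵢ/kT) / Z = (37.2·3.1635 + 759·0.0083366) / 3.1718 = 39.1 meV.

39.1 meV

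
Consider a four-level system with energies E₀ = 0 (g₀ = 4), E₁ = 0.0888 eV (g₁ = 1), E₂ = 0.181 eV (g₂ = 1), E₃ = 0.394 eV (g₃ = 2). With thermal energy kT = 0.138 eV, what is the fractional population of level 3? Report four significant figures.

Eᵢ/kT = 0, 0.643478, 1.31159, 2.85507.
Z = Σ gᵢe^(−Eᵢ/kT) = 4·e^(−0) + 1·e^(−0.643478) + 1·e^(−1.31159) + 2·e^(−2.85507) = 4.00000 + 0.525462 + 0.269391 + 0.115104 = 4.90996.
P₃ = g₃ e^(−E₃/kT) / Z = 0.115104/4.90996 = 0.02344.

0.02344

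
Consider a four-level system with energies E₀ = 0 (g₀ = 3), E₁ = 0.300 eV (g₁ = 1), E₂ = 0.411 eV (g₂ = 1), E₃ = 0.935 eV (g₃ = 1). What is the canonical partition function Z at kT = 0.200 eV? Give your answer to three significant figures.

Eᵢ/kT = 0, 1.5000, 2.0550, 4.6750.
Z = Σ gᵢe^(−Eᵢ/kT) = 3·e^(−0) + 1·e^(−1.5000) + 1·e^(−2.0550) + 1·e^(−4.6750) = 3.0000 + 0.22313 + 0.12809 + 0.0093255 = 3.3605.

Z = 3.36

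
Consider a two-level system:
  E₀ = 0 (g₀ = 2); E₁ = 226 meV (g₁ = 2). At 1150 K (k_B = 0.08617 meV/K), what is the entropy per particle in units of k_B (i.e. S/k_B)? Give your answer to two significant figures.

1.0

k_BT = 0.08617 × 1150 K = 99.10 meV.
Eᵢ/kT = 0, 2.281.
Z = Σ gᵢe^(−Eᵢ/kT) = 2·e^(−0) + 2·e^(−2.281) = 2.000 + 0.2044 = 2.204.
⟨E⟩ = Σ EᵢPᵢ = 20.96 meV.
S/k_B = ln Z + ⟨E⟩/kT = ln(2.204) + 20.96/99.10 = 0.7903 + 0.2115 = 1.0.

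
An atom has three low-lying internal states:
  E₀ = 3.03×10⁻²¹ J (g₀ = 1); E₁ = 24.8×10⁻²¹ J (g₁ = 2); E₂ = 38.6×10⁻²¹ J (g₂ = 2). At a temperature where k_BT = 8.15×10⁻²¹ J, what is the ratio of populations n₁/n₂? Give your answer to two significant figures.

n₁/n₂ = (g₁/g₂) exp[−(E₁−E₂)/kT] = (2/2) × exp(−(-13.8 ×10⁻²¹ J)/(8.15 ×10⁻²¹ J)) = (2/2) × exp(1.693) = 5.4.

5.4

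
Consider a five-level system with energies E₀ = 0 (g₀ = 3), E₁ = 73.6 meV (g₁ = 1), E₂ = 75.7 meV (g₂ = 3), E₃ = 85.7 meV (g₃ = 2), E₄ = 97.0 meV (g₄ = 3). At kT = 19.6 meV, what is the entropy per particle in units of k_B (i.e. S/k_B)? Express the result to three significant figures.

1.32

Eᵢ/kT = 0, 3.7551, 3.8622, 4.3724, 4.9490.
Z = Σ gᵢe^(−Eᵢ/kT) = 3·e^(−0) + 1·e^(−3.7551) + 3·e^(−3.8622) + 2·e^(−4.3724) + 3·e^(−4.9490) = 3.0000 + 0.023398 + 0.063065 + 0.025242 + 0.021271 = 3.1330.
⟨E⟩ = Σ EᵢPᵢ = 3.4225 meV.
S/k_B = ln Z + ⟨E⟩/kT = ln(3.1330) + 3.4225/19.6 = 1.1420 + 0.17462 = 1.32.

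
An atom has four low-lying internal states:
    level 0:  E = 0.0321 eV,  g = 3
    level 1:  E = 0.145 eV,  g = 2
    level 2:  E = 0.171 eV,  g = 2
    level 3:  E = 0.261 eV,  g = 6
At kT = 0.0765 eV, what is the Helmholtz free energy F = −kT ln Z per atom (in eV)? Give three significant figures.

-0.0755 eV

Eᵢ/kT = 0.41961, 1.8954, 2.2353, 3.4118.
Z = Σ gᵢe^(−Eᵢ/kT) = 3·e^(−0.41961) + 2·e^(−1.8954) + 2·e^(−2.2353) + 6·e^(−3.4118) = 1.9719 + 0.30052 + 0.21392 + 0.19789 = 2.6842.
F = −kT ln Z = −0.0765 × ln(2.6842) = −0.0765 × 0.98738 = -0.0755 eV.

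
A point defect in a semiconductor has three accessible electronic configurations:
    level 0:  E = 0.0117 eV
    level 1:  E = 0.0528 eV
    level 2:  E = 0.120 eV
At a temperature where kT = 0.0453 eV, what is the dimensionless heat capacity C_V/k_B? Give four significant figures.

0.4191

Eᵢ/kT = 0.258278, 1.16556, 2.64901.
Z = Σ e^(−Eᵢ/kT) = e^(−0.258278) + e^(−1.16556) + e^(−2.64901) = 0.772380 + 0.311748 + 0.0707212 = 1.15485.
⟨E⟩ = 0.0294269 eV, ⟨E²⟩ = 0.00172596 eV².
C_V/k_B = (⟨E²⟩ − ⟨E⟩²)/(kT)² = (0.00172596 − 0.000865942)/0.00205209 = 0.4191.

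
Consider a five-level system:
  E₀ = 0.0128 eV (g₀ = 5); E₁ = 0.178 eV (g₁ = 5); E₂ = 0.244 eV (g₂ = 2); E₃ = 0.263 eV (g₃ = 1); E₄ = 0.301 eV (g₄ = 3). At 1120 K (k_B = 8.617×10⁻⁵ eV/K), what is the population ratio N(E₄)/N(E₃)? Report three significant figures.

2.02

k_BT = 8.617×10⁻⁵ × 1120 K = 0.096510 eV.
n₄/n₃ = (g₄/g₃) exp[−(E₄−E₃)/kT] = (3/1) × exp(−(0.038 eV)/(0.096510 eV)) = (3/1) × exp(-0.39374) = 2.02.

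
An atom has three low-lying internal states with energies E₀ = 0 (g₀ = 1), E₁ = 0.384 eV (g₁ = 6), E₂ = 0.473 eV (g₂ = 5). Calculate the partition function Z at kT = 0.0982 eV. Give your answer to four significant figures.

Eᵢ/kT = 0, 3.91039, 4.81670.
Z = Σ gᵢe^(−Eᵢ/kT) = 1·e^(−0) + 6·e^(−3.91039) + 5·e^(−4.81670) = 1.00000 + 0.120196 + 0.0404673 = 1.16066.

Z = 1.161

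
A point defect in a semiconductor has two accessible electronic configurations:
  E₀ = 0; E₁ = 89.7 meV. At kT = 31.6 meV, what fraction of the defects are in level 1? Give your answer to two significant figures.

0.055

Eᵢ/kT = 0, 2.839.
Z = Σ e^(−Eᵢ/kT) = e^(−0) + e^(−2.839) = 1.000 + 0.05848 = 1.058.
P₁ = e^(−E₁/kT) / Z = 0.05848/1.058 = 0.055.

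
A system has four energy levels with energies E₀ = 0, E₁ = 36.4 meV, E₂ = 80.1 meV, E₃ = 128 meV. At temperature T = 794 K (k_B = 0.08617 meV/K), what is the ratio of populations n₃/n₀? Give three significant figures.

0.154

k_BT = 0.08617 × 794 K = 68.419 meV.
n₃/n₀ = exp[−(E₃−E₀)/kT] = exp(−(128 meV)/(68.419 meV)) = exp(-1.8708) = 0.154.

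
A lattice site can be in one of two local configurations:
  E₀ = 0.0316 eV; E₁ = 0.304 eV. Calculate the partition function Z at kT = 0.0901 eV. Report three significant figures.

Z = 0.738

Eᵢ/kT = 0.35072, 3.3740.
Z = Σ e^(−Eᵢ/kT) = e^(−0.35072) + e^(−3.3740) = 0.70418 + 0.034252 = 0.73843.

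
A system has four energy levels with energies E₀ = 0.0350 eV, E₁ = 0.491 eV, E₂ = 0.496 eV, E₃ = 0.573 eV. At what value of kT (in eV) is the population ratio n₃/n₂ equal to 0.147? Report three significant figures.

0.0402 eV

n₃/n₂ = exp[−(E₃−E₂)/kT] = 0.147.
⇒ (E₃−E₂)/kT = ln(1/0.147) = ln(6.8027) = 1.9173.
kT = 0.077 eV / 1.9173 = 0.0402 eV.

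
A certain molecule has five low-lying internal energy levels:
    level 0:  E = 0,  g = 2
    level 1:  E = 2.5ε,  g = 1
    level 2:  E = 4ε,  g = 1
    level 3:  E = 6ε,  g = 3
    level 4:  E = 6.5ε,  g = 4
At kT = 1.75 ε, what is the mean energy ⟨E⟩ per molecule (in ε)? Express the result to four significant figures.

0.8767 ε

Eᵢ/kT = 0, 1.42857, 2.28571, 3.42857, 3.71429.
Z = Σ gᵢe^(−Eᵢ/kT) = 2·e^(−0) + 1·e^(−1.42857) + 1·e^(−2.28571) + 3·e^(−3.42857) + 4·e^(−3.71429) = 2.00000 + 0.239651 + 0.101702 + 0.0972999 + 0.0974910 = 2.53614.
⟨E⟩ = Σ Eᵢ gᵢe^(−Eᵢ/kT) / Z = (0·2.00000 + 2.5·0.239651 + 4·0.101702 + 6·0.0972999 + 6.5·0.0974910) / 2.53614 = 0.8767 ε.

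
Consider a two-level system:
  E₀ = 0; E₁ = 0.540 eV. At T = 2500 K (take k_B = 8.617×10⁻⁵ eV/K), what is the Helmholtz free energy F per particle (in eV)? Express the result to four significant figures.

k_BT = 8.617×10⁻⁵ × 2500 K = 0.215425 eV.
Eᵢ/kT = 0, 2.50667.
Z = Σ e^(−Eᵢ/kT) = e^(−0) + e^(−2.50667) = 1.00000 + 0.0815393 = 1.08154.
F = −kT ln Z = −0.215425 × ln(1.08154) = −0.215425 × 0.0783860 = -0.01689 eV.

-0.01689 eV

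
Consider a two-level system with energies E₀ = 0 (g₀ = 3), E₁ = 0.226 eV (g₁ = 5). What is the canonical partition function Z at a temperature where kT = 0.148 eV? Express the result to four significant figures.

Eᵢ/kT = 0, 1.52703.
Z = Σ gᵢe^(−Eᵢ/kT) = 3·e^(−0) + 5·e^(−1.52703) = 3.00000 + 1.08590 = 4.08590.

Z = 4.086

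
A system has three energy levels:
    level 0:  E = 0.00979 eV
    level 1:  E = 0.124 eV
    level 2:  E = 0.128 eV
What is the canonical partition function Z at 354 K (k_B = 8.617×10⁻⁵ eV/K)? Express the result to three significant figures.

k_BT = 8.617×10⁻⁵ × 354 K = 0.030504 eV.
Eᵢ/kT = 0.32094, 4.0650, 4.1962.
Z = Σ e^(−Eᵢ/kT) = e^(−0.32094) + e^(−4.0650) + e^(−4.1962) = 0.72547 + 0.017163 + 0.015053 = 0.75769.

Z = 0.758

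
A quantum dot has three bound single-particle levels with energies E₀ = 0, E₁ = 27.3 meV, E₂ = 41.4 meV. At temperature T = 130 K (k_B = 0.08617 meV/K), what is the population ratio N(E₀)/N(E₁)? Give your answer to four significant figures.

k_BT = 0.08617 × 130 K = 11.2021 meV.
n₀/n₁ = exp[−(E₀−E₁)/kT] = exp(−(-27.3 meV)/(11.2021 meV)) = exp(2.43704) = 11.44.

11.44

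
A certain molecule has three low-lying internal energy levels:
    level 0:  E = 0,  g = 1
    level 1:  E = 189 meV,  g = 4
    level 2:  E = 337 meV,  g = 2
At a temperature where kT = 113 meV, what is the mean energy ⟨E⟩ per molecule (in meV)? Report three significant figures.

95.1 meV

Eᵢ/kT = 0, 1.6726, 2.9823.
Z = Σ gᵢe^(−Eᵢ/kT) = 1·e^(−0) + 4·e^(−1.6726) + 2·e^(−2.9823) = 1.0000 + 0.75103 + 0.10135 = 1.8524.
⟨E⟩ = Σ Eᵢ gᵢe^(−Eᵢ/kT) / Z = (0·1.0000 + 189·0.75103 + 337·0.10135) / 1.8524 = 95.1 meV.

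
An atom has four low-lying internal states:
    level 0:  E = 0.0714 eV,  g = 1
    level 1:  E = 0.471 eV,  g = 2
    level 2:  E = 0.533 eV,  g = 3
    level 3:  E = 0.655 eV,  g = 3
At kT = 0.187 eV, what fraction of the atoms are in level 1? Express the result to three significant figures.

0.145

Eᵢ/kT = 0.38182, 2.5187, 2.8503, 3.5027.
Z = Σ gᵢe^(−Eᵢ/kT) = 1·e^(−0.38182) + 2·e^(−2.5187) + 3·e^(−2.8503) + 3·e^(−3.5027) = 0.68262 + 0.16113 + 0.17348 + 0.090348 = 1.1076.
P₁ = g₁ e^(−E₁/kT) / Z = 0.16113/1.1076 = 0.145.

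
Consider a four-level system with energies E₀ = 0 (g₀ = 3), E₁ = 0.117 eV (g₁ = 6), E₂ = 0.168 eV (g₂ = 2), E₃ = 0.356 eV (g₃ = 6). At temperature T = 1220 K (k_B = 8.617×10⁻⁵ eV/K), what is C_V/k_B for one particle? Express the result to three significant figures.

0.640

k_BT = 8.617×10⁻⁵ × 1220 K = 0.10513 eV.
Eᵢ/kT = 0, 1.1129, 1.5980, 3.3863.
Z = Σ gᵢe^(−Eᵢ/kT) = 3·e^(−0) + 6·e^(−1.1129) + 2·e^(−1.5980) + 6·e^(−3.3863) = 3.0000 + 1.9716 + 0.40460 + 0.20300 = 5.5792.
⟨E⟩ = 0.066482 eV, ⟨E²⟩ = 0.011496 eV².
C_V/k_B = (⟨E²⟩ − ⟨E⟩²)/(kT)² = (0.011496 − 0.0044199)/0.011052 = 0.640.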